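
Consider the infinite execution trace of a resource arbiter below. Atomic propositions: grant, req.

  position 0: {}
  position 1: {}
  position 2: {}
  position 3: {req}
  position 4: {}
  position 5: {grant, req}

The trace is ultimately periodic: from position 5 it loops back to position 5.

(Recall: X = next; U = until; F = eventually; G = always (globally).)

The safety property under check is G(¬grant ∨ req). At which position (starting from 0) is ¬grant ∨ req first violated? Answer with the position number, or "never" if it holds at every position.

never

¬grant ∨ req holds at every position 0..5, and those are all the positions the trace ever visits, so the invariant G(¬grant ∨ req) is never violated.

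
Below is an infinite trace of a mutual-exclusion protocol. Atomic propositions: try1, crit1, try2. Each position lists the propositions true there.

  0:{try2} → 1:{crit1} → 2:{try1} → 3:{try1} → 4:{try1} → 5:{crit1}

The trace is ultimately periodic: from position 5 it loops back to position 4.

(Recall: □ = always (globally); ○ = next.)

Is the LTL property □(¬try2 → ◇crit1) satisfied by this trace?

¬try2 → ◇crit1 holds at every position 0..5, and those are all positions ever visited, so □(¬try2 → ◇crit1) holds.
Positions where ¬try2 holds: 1, 2, 3, 4, 5.
Check ◇crit1 at each: 1→ok, 2→ok, 3→ok, 4→ok, 5→ok.

Satisfied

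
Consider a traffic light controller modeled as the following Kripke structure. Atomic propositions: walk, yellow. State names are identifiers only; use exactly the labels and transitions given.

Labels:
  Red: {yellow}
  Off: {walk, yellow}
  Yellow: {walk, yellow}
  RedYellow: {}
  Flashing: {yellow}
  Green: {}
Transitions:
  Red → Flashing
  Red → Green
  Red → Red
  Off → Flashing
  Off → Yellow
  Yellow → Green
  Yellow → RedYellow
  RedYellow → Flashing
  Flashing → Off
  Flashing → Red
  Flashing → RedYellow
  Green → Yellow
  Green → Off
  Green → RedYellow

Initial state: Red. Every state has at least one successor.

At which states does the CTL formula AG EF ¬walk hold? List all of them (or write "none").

States satisfying EF ¬walk: {Red, Off, Yellow, RedYellow, Flashing, Green}.
States satisfying AG EF ¬walk: {Red, Off, Yellow, RedYellow, Flashing, Green}.

{Red, Off, Yellow, RedYellow, Flashing, Green}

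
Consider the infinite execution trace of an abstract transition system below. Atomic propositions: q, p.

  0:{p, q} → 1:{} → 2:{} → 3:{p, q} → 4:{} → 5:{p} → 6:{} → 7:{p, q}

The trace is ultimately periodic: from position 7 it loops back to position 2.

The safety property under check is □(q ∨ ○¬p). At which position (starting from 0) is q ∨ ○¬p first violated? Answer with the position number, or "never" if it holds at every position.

Check q ∨ ○¬p at each position in order: 0 ✓, 1 ✓.
At position 2 the labels are {} and the next position 3 has {p, q}, so q ∨ ○¬p is false there. This is the first violation.

2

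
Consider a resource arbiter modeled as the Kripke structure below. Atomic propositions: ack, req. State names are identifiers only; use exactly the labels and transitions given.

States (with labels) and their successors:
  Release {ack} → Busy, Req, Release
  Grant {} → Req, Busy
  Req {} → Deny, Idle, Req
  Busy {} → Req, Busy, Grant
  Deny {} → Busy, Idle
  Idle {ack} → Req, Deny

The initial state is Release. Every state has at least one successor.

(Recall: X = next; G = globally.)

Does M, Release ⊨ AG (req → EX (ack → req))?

States satisfying req → EX (ack → req): {Release, Grant, Req, Busy, Deny, Idle}.
States satisfying AG (req → EX (ack → req)): {Release, Grant, Req, Busy, Deny, Idle}.
Every state reachable from Release satisfies req → EX (ack → req).
Release ∈ Sat(AG (req → EX (ack → req))).

Holds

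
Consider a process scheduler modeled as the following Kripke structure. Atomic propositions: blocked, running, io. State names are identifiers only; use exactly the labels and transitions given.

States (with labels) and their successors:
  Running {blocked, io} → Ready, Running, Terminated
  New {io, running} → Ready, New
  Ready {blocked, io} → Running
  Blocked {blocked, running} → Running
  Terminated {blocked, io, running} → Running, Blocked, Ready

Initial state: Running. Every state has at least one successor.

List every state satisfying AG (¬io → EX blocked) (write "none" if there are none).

{Running, New, Ready, Blocked, Terminated}

States satisfying ¬io → EX blocked: {Running, New, Ready, Blocked, Terminated}.
States satisfying AG (¬io → EX blocked): {Running, New, Ready, Blocked, Terminated}.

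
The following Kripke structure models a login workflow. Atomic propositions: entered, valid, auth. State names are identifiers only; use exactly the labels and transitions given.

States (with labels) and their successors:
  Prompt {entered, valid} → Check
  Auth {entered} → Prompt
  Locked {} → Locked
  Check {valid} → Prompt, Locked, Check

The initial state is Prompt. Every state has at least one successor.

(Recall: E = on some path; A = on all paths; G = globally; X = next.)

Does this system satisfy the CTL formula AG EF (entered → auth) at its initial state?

States satisfying EF (entered → auth): {Prompt, Auth, Locked, Check}.
States satisfying AG EF (entered → auth): {Prompt, Auth, Locked, Check}.
Every state reachable from Prompt satisfies EF (entered → auth).
Prompt ∈ Sat(AG EF (entered → auth)).

Satisfied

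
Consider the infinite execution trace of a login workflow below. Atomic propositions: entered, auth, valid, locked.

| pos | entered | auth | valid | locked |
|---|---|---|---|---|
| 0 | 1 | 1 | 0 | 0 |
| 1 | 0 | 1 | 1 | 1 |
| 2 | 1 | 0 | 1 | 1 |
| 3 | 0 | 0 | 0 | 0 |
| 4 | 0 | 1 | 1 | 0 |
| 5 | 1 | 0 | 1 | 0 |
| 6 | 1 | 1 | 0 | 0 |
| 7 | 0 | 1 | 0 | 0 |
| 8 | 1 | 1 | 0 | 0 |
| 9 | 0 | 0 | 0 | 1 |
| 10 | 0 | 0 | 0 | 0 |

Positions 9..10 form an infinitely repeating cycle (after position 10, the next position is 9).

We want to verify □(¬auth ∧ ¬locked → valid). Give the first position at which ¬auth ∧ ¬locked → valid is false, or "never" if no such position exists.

3

Check ¬auth ∧ ¬locked → valid at each position in order: 0 ✓, 1 ✓, 2 ✓.
At position 3 the labels are {}, so ¬auth ∧ ¬locked → valid is false there. This is the first violation.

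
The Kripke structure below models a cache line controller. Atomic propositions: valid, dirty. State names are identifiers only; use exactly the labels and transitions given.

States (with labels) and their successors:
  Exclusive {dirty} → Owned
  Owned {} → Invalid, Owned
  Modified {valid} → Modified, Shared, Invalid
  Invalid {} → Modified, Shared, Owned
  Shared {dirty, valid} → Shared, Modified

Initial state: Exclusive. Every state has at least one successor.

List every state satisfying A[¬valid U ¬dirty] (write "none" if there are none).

States satisfying ¬valid: {Exclusive, Owned, Invalid}.
States satisfying ¬dirty: {Owned, Modified, Invalid}.
States satisfying A[¬valid U ¬dirty]: {Exclusive, Owned, Modified, Invalid}.

{Exclusive, Owned, Modified, Invalid}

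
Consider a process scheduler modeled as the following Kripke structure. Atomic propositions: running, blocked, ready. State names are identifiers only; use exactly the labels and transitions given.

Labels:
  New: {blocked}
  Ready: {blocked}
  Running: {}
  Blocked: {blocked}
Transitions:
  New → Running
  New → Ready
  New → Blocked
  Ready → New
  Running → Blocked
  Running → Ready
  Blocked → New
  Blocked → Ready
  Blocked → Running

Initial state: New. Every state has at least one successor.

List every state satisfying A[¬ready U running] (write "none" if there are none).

States satisfying ¬ready: {New, Ready, Running, Blocked}.
States satisfying running: ∅.
States satisfying A[¬ready U running]: ∅.

none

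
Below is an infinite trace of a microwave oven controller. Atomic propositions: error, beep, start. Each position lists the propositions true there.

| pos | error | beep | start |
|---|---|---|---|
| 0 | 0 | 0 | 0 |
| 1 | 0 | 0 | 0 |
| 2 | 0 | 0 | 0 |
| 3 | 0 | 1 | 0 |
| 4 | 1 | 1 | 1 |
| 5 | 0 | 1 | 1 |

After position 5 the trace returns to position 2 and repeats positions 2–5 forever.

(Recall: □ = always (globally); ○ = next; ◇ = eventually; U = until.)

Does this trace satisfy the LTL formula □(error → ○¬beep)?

Does not hold

error → ○¬beep must hold at every position from 0 onward. It fails at position 4, so □(error → ○¬beep) is false.
Positions where error holds: 4.
Check ○¬beep at each: 4→fails.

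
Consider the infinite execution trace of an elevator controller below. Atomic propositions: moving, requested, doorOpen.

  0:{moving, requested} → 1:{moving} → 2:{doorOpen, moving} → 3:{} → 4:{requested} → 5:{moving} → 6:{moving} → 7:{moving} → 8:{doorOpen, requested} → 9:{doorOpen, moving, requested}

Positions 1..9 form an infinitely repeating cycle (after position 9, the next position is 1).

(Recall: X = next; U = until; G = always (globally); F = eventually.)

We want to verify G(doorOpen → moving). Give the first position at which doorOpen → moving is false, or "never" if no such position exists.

Check doorOpen → moving at each position in order: 0 ✓, 1 ✓, 2 ✓, 3 ✓, 4 ✓, 5 ✓, 6 ✓, 7 ✓.
At position 8 the labels are {doorOpen, requested}, so doorOpen → moving is false there. This is the first violation.

8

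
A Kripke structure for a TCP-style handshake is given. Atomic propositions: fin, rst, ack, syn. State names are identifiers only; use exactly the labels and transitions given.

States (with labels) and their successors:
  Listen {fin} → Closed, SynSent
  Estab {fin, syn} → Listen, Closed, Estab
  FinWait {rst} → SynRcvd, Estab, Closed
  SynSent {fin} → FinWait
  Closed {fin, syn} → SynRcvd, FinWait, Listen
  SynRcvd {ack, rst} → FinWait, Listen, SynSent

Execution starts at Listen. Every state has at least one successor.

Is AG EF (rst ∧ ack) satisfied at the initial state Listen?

States satisfying EF (rst ∧ ack): {Listen, Estab, FinWait, SynSent, Closed, SynRcvd}.
States satisfying AG EF (rst ∧ ack): {Listen, Estab, FinWait, SynSent, Closed, SynRcvd}.
Every state reachable from Listen satisfies EF (rst ∧ ack).
Listen ∈ Sat(AG EF (rst ∧ ack)).

Yes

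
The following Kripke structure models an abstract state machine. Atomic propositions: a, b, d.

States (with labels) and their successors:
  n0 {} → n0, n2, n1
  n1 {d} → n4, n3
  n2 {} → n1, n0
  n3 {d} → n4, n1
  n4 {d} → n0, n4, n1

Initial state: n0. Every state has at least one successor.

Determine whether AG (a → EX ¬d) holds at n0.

Holds

States satisfying a → EX ¬d: {n0, n1, n2, n3, n4}.
States satisfying AG (a → EX ¬d): {n0, n1, n2, n3, n4}.
Every state reachable from n0 satisfies a → EX ¬d.
n0 ∈ Sat(AG (a → EX ¬d)).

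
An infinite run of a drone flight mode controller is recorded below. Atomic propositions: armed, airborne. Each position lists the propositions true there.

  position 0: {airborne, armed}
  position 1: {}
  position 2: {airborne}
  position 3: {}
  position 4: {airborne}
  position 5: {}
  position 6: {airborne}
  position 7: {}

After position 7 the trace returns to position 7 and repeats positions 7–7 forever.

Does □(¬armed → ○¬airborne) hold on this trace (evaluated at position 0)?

¬armed → ○¬airborne must hold at every position from 0 onward. It fails at position 1, so □(¬armed → ○¬airborne) is false.
Positions where ¬armed holds: 1, 2, 3, 4, 5, 6, 7.
Check ○¬airborne at each: 1→fails, 2→ok, 3→fails, 4→ok, 5→fails, 6→ok, 7→ok.

Does not hold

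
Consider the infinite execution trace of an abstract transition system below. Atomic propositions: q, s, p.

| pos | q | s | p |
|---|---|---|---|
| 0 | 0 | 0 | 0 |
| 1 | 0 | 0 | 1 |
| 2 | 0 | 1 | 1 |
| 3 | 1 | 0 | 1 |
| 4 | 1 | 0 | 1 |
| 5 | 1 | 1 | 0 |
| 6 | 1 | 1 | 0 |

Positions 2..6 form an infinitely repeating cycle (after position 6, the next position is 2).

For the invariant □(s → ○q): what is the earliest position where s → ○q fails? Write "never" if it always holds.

Check s → ○q at each position in order: 0 ✓, 1 ✓, 2 ✓, 3 ✓, 4 ✓, 5 ✓.
At position 6 the labels are {q, s} and the next position 2 has {p, s}, so s → ○q is false there. This is the first violation.

6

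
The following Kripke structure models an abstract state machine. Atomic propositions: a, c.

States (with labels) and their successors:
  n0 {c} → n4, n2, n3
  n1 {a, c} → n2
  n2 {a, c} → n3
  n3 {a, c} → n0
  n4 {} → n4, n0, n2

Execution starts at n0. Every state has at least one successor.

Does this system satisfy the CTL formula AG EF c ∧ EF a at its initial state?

States satisfying EF c: {n0, n1, n2, n3, n4}.
States satisfying AG EF c: {n0, n1, n2, n3, n4}.
States satisfying a: {n1, n2, n3}.
States satisfying EF a: {n0, n1, n2, n3, n4}.
States satisfying AG EF c ∧ EF a: {n0, n1, n2, n3, n4}.
n0 ∈ Sat(AG EF c ∧ EF a).

Satisfied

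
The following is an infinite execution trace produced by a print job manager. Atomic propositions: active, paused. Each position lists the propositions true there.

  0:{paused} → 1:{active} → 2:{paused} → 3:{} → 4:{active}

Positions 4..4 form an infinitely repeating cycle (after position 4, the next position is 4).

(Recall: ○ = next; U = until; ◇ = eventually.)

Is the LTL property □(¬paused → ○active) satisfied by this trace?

¬paused → ○active must hold at every position from 0 onward. It fails at position 1, so □(¬paused → ○active) is false.
Positions where ¬paused holds: 1, 3, 4.
Check ○active at each: 1→fails, 3→ok, 4→ok.

Does not hold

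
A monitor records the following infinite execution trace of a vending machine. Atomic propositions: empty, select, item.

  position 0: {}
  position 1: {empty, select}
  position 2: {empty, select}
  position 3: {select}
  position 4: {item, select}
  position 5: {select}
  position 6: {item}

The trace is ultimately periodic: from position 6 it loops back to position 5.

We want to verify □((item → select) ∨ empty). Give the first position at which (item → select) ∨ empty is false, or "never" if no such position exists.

6

Check (item → select) ∨ empty at each position in order: 0 ✓, 1 ✓, 2 ✓, 3 ✓, 4 ✓, 5 ✓.
At position 6 the labels are {item}, so (item → select) ∨ empty is false there. This is the first violation.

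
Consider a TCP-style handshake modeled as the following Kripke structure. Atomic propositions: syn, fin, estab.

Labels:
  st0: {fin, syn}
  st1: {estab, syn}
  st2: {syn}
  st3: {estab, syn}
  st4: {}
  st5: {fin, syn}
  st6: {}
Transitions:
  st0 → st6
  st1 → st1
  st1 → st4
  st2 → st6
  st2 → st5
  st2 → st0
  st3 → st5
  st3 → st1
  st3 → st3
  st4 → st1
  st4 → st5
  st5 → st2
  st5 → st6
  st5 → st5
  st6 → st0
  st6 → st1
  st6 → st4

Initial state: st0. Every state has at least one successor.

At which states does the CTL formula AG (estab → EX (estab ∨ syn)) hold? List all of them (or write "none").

States satisfying estab → EX (estab ∨ syn): {st0, st1, st2, st3, st4, st5, st6}.
States satisfying AG (estab → EX (estab ∨ syn)): {st0, st1, st2, st3, st4, st5, st6}.

{st0, st1, st2, st3, st4, st5, st6}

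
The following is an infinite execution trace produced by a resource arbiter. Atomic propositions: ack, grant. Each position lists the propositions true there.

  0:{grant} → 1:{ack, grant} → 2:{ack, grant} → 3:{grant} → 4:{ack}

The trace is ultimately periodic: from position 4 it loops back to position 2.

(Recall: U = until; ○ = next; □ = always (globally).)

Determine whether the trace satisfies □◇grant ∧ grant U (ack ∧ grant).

◇grant holds at every position 0..4, and those are all positions ever visited, so □◇grant holds.
Walking from position 0: ack ∧ grant first holds at position 1, and grant holds at every earlier position along the way, so grant U (ack ∧ grant) holds.
At position 0: □◇grant is true; grant U (ack ∧ grant) is true; so □◇grant ∧ grant U (ack ∧ grant) is true.

Holds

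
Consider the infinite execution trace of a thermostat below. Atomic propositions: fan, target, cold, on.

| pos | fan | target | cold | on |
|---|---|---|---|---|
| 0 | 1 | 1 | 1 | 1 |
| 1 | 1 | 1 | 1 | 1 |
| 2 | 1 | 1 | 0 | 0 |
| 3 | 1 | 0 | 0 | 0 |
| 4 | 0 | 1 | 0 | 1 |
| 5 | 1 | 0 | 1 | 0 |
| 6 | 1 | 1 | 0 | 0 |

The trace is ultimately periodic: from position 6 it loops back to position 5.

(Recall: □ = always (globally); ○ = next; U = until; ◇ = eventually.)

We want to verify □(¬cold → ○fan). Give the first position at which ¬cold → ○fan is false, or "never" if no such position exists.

Check ¬cold → ○fan at each position in order: 0 ✓, 1 ✓, 2 ✓.
At position 3 the labels are {fan} and the next position 4 has {on, target}, so ¬cold → ○fan is false there. This is the first violation.

3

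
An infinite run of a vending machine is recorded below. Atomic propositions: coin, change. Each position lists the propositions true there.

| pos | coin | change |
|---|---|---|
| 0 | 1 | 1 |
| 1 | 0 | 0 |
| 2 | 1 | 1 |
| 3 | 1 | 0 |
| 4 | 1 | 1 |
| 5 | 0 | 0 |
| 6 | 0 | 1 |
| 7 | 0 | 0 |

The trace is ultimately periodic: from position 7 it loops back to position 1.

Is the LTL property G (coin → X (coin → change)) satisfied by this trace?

coin → X (coin → change) must hold at every position from 0 onward. It fails at position 2, so G (coin → X (coin → change)) is false.
Positions where coin holds: 0, 2, 3, 4.
Check X (coin → change) at each: 0→ok, 2→fails, 3→ok, 4→ok.

Does not hold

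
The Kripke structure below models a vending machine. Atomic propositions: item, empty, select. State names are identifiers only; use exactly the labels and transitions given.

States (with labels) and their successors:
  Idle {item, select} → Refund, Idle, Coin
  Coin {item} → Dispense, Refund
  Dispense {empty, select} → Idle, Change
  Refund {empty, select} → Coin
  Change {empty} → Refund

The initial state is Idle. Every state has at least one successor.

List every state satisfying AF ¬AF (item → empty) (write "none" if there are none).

States satisfying ¬AF (item → empty): {Idle}.
States satisfying AF ¬AF (item → empty): {Idle}.

{Idle}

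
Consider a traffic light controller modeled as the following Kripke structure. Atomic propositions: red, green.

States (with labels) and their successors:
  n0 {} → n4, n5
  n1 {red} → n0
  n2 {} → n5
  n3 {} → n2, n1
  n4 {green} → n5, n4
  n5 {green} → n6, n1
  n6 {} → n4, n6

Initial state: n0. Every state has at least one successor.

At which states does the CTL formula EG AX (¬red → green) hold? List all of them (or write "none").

{n0, n4}

States satisfying AX (¬red → green): {n0, n2, n4}.
States satisfying EG AX (¬red → green): {n0, n4}.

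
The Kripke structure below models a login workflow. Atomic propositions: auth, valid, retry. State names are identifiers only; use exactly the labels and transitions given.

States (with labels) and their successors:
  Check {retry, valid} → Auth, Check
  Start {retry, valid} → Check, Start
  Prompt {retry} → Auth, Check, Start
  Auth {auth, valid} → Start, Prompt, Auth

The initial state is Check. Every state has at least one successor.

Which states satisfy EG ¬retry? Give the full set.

{Auth}

States satisfying ¬retry: {Auth}.
States satisfying EG ¬retry: {Auth}.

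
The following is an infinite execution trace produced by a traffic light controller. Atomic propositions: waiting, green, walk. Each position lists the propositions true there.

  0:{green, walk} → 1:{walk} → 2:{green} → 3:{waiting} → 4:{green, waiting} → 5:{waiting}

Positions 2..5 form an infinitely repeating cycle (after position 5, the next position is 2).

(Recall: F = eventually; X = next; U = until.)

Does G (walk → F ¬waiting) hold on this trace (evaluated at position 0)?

walk → F ¬waiting holds at every position 0..5, and those are all positions ever visited, so G (walk → F ¬waiting) holds.
Positions where walk holds: 0, 1.
Check F ¬waiting at each: 0→ok, 1→ok.

Satisfied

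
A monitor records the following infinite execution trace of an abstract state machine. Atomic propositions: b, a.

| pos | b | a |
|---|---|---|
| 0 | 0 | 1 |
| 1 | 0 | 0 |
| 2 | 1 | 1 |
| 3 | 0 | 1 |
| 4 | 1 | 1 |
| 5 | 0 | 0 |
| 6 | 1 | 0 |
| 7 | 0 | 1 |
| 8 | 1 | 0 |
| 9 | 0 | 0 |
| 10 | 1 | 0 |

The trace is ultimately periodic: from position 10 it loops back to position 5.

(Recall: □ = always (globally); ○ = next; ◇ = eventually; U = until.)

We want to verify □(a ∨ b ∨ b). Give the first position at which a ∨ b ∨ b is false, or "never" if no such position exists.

Check a ∨ b ∨ b at each position in order: 0 ✓.
At position 1 the labels are {}, so a ∨ b ∨ b is false there. This is the first violation.

1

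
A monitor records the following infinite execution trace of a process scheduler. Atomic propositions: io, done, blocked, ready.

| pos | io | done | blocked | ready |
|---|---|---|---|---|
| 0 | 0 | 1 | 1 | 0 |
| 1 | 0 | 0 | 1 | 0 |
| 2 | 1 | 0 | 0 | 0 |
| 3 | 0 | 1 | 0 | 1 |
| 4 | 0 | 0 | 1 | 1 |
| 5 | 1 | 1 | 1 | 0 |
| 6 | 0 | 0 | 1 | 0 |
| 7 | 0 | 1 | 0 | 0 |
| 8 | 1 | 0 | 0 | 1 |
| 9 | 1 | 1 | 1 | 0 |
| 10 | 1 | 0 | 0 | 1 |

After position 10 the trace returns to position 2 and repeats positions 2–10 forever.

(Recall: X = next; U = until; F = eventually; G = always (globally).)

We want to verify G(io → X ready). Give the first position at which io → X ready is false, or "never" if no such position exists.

5

Check io → X ready at each position in order: 0 ✓, 1 ✓, 2 ✓, 3 ✓, 4 ✓.
At position 5 the labels are {blocked, done, io} and the next position 6 has {blocked}, so io → X ready is false there. This is the first violation.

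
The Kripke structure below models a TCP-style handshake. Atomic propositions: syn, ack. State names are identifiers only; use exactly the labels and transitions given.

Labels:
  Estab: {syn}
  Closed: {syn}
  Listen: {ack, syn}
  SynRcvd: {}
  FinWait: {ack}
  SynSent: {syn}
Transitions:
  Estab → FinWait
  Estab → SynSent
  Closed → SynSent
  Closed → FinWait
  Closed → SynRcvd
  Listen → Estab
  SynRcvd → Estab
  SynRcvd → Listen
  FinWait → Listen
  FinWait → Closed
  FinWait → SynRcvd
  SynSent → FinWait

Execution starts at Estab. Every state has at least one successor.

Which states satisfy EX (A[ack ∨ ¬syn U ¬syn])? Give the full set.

{Estab, Closed, FinWait, SynSent}

States satisfying A[ack ∨ ¬syn U ¬syn]: {SynRcvd, FinWait}.
States satisfying EX (A[ack ∨ ¬syn U ¬syn]): {Estab, Closed, FinWait, SynSent}.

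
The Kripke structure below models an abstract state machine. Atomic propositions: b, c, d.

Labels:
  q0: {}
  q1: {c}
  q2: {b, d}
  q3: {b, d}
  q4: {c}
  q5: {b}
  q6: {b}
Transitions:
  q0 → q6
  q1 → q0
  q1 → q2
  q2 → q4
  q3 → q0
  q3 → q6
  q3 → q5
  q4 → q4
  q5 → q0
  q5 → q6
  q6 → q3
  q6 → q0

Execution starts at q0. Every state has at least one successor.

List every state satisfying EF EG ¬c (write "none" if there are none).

{q0, q1, q3, q5, q6}

States satisfying EG ¬c: {q0, q3, q5, q6}.
States satisfying EF EG ¬c: {q0, q1, q3, q5, q6}.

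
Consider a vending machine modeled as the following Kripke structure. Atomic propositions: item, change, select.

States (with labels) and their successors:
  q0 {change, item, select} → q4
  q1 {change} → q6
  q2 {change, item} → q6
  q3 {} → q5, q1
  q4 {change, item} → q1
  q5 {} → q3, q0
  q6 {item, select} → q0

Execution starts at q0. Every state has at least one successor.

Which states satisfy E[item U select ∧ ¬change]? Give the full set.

{q2, q6}

States satisfying item: {q0, q2, q4, q6}.
States satisfying select ∧ ¬change: {q6}.
States satisfying E[item U select ∧ ¬change]: {q2, q6}.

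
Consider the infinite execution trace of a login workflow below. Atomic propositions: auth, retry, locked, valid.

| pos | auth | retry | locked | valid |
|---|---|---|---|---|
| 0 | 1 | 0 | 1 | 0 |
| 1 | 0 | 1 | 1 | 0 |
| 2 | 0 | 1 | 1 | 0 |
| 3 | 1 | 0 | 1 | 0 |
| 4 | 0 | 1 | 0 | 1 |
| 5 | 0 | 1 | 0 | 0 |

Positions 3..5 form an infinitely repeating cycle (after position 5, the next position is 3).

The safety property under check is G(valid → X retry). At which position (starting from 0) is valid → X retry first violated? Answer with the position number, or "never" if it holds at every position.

valid → X retry holds at every position 0..5, and those are all the positions the trace ever visits, so the invariant G(valid → X retry) is never violated.

never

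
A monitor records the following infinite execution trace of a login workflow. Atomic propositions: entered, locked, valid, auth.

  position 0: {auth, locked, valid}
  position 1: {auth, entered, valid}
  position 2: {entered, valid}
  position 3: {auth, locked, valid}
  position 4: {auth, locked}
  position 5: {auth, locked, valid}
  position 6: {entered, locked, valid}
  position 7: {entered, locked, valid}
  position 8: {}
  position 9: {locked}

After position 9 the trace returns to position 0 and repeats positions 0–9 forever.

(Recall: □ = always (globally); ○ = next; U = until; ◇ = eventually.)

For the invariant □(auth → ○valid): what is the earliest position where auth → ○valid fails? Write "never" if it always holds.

3

Check auth → ○valid at each position in order: 0 ✓, 1 ✓, 2 ✓.
At position 3 the labels are {auth, locked, valid} and the next position 4 has {auth, locked}, so auth → ○valid is false there. This is the first violation.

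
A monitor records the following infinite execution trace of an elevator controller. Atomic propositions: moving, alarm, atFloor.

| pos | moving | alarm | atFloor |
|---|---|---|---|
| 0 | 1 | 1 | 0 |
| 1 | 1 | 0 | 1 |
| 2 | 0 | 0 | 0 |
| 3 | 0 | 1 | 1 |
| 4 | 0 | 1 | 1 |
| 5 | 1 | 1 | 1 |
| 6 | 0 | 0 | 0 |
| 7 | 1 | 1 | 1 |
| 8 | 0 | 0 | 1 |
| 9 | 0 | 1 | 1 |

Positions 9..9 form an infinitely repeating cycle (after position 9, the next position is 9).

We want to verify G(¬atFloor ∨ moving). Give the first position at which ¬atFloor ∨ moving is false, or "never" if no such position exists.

Check ¬atFloor ∨ moving at each position in order: 0 ✓, 1 ✓, 2 ✓.
At position 3 the labels are {alarm, atFloor}, so ¬atFloor ∨ moving is false there. This is the first violation.

3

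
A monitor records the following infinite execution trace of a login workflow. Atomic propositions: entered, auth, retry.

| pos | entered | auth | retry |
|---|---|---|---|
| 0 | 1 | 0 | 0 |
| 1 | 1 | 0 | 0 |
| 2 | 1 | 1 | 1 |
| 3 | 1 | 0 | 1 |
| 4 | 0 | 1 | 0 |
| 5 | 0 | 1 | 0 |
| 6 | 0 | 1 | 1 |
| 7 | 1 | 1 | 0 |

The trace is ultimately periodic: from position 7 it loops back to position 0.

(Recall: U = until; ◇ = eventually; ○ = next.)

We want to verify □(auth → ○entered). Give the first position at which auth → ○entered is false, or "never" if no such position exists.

4

Check auth → ○entered at each position in order: 0 ✓, 1 ✓, 2 ✓, 3 ✓.
At position 4 the labels are {auth} and the next position 5 has {auth}, so auth → ○entered is false there. This is the first violation.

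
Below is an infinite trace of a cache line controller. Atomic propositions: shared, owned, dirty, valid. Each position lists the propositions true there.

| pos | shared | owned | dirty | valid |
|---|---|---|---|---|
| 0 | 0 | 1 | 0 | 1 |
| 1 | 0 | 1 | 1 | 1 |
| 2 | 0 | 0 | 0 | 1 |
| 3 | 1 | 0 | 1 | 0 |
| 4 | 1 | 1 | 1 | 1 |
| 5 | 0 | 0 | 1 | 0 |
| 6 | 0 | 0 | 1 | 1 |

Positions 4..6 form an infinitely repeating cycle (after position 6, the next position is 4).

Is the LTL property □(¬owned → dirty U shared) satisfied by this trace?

¬owned → dirty U shared must hold at every position from 0 onward. It fails at position 2, so □(¬owned → dirty U shared) is false.
Positions where ¬owned holds: 2, 3, 5, 6.
Check dirty U shared at each: 2→fails, 3→ok, 5→ok, 6→ok.

No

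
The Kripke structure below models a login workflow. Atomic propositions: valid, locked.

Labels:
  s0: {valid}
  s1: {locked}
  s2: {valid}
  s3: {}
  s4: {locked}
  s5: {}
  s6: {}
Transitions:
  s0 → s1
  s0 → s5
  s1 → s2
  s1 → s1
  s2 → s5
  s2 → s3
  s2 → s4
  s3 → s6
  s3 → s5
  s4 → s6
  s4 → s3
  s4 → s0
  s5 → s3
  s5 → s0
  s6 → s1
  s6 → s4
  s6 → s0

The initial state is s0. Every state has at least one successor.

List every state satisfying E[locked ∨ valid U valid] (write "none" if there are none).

States satisfying locked ∨ valid: {s0, s1, s2, s4}.
States satisfying valid: {s0, s2}.
States satisfying E[locked ∨ valid U valid]: {s0, s1, s2, s4}.

{s0, s1, s2, s4}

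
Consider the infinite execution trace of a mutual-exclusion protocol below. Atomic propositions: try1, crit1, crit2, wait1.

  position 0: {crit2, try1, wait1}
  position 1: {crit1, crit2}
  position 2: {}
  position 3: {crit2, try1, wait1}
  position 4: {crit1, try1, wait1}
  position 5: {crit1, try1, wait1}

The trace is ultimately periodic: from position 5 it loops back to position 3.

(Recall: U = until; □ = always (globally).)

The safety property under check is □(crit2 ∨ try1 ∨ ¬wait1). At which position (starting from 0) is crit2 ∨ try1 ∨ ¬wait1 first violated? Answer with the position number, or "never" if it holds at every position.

never

crit2 ∨ try1 ∨ ¬wait1 holds at every position 0..5, and those are all the positions the trace ever visits, so the invariant □(crit2 ∨ try1 ∨ ¬wait1) is never violated.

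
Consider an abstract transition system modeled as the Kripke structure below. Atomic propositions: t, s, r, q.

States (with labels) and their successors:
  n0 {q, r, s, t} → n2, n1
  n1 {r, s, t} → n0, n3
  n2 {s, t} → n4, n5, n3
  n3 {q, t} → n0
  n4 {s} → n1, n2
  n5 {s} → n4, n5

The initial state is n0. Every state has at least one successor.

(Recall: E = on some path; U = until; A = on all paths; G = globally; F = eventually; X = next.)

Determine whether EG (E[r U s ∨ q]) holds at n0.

States satisfying E[r U s ∨ q]: {n0, n1, n2, n3, n4, n5}.
States satisfying EG (E[r U s ∨ q]): {n0, n1, n2, n3, n4, n5}.
n0 ∈ Sat(EG (E[r U s ∨ q])).

Yes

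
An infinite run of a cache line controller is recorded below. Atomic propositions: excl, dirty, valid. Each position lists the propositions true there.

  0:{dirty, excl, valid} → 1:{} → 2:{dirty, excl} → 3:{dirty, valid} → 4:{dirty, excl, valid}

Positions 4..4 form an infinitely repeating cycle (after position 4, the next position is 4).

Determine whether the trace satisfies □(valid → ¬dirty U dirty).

valid → ¬dirty U dirty holds at every position 0..4, and those are all positions ever visited, so □(valid → ¬dirty U dirty) holds.
Positions where valid holds: 0, 3, 4.
Check ¬dirty U dirty at each: 0→ok, 3→ok, 4→ok.

Yes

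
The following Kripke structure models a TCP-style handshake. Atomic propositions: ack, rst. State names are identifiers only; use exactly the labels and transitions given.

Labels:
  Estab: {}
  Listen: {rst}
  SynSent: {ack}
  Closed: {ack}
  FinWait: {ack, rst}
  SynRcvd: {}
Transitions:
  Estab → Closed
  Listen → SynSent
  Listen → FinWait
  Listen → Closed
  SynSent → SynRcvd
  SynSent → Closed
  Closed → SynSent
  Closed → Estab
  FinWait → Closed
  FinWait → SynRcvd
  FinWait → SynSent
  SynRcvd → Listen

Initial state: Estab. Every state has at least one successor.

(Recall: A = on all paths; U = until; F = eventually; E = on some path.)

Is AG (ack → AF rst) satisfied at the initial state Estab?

No

States satisfying ack → AF rst: {Estab, Listen, FinWait, SynRcvd}.
States satisfying AG (ack → AF rst): ∅.
Closed is reachable from Estab and violates ack → AF rst, so AG fails at Estab.
Estab ∉ Sat(AG (ack → AF rst)).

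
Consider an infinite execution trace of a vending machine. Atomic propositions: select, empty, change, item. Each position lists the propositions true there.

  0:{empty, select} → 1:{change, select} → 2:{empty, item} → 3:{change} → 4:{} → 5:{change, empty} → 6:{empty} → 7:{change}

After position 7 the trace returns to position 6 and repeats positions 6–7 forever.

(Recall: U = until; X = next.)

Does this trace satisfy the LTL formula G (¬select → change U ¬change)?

¬select → change U ¬change holds at every position 0..7, and those are all positions ever visited, so G (¬select → change U ¬change) holds.
Positions where ¬select holds: 2, 3, 4, 5, 6, 7.
Check change U ¬change at each: 2→ok, 3→ok, 4→ok, 5→ok, 6→ok, 7→ok.

Yes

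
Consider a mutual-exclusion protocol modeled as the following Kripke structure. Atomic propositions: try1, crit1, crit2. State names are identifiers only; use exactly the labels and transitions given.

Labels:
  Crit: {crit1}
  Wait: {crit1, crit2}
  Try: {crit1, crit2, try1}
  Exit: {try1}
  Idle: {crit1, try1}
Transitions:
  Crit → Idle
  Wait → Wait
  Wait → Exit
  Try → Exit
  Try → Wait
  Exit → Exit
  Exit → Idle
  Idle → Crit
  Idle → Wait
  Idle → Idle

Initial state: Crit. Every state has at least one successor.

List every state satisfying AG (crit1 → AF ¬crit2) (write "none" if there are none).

States satisfying crit1 → AF ¬crit2: {Crit, Exit, Idle}.
States satisfying AG (crit1 → AF ¬crit2): ∅.

none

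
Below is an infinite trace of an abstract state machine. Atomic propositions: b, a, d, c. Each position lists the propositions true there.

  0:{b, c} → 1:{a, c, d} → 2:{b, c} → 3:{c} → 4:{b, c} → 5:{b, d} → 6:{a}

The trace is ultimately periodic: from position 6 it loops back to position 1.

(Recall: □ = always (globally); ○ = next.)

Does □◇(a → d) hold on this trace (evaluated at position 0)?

◇(a → d) holds at every position 0..6, and those are all positions ever visited, so □◇(a → d) holds.

Satisfied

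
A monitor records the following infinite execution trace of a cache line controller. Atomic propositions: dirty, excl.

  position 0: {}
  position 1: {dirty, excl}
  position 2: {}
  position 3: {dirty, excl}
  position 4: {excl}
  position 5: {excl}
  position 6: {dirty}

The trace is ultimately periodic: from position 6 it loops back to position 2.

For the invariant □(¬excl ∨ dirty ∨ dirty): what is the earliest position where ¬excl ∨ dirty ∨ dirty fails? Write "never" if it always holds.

4

Check ¬excl ∨ dirty ∨ dirty at each position in order: 0 ✓, 1 ✓, 2 ✓, 3 ✓.
At position 4 the labels are {excl}, so ¬excl ∨ dirty ∨ dirty is false there. This is the first violation.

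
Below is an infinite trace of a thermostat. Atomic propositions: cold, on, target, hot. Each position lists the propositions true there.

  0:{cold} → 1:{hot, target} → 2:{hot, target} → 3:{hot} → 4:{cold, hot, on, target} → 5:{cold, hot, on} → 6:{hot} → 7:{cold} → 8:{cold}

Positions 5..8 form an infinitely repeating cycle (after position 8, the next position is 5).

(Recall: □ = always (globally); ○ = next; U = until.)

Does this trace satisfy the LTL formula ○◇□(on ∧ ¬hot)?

No

The position after 0 is 1; ◇□(on ∧ ¬hot) is false there.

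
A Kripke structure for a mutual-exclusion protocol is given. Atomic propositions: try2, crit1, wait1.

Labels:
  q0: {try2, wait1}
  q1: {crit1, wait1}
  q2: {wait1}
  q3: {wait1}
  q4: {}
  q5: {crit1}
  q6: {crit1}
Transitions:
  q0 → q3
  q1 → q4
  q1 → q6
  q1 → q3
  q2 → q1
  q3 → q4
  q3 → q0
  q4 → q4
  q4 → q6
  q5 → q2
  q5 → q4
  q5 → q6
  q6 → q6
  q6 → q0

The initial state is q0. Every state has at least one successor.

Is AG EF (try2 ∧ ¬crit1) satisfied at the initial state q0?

States satisfying EF (try2 ∧ ¬crit1): {q0, q1, q2, q3, q4, q5, q6}.
States satisfying AG EF (try2 ∧ ¬crit1): {q0, q1, q2, q3, q4, q5, q6}.
Every state reachable from q0 satisfies EF (try2 ∧ ¬crit1).
q0 ∈ Sat(AG EF (try2 ∧ ¬crit1)).

Satisfied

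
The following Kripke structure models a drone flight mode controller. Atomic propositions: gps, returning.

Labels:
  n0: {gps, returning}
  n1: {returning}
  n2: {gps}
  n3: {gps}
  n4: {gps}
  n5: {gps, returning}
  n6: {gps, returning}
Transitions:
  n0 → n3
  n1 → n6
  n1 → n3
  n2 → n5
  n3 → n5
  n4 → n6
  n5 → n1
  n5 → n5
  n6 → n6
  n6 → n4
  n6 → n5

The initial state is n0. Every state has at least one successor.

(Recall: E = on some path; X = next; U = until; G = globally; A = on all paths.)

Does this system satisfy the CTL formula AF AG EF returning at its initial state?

States satisfying AG EF returning: {n0, n1, n2, n3, n4, n5, n6}.
States satisfying AF AG EF returning: {n0, n1, n2, n3, n4, n5, n6}.
n0 ∈ Sat(AF AG EF returning).

Holds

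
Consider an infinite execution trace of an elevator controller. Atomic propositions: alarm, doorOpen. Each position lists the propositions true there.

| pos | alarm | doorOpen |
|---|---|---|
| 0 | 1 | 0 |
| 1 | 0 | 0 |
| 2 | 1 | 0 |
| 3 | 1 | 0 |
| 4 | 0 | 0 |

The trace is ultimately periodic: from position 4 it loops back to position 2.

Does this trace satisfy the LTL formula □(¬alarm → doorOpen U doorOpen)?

No

¬alarm → doorOpen U doorOpen must hold at every position from 0 onward. It fails at position 1, so □(¬alarm → doorOpen U doorOpen) is false.
Positions where ¬alarm holds: 1, 4.
Check doorOpen U doorOpen at each: 1→fails, 4→fails.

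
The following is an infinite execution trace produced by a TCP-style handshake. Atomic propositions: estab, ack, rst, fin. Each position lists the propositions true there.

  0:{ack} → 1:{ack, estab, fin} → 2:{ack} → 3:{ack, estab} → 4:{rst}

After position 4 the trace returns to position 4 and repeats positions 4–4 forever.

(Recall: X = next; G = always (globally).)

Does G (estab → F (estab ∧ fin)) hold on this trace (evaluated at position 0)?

estab → F (estab ∧ fin) must hold at every position from 0 onward. It fails at position 3, so G (estab → F (estab ∧ fin)) is false.
Positions where estab holds: 1, 3.
Check F (estab ∧ fin) at each: 1→ok, 3→fails.

Violated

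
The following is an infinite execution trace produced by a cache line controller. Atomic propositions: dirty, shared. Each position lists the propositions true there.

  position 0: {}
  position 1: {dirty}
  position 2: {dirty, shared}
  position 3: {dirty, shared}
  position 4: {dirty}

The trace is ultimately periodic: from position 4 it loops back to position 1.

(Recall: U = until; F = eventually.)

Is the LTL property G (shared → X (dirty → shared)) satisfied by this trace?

No

shared → X (dirty → shared) must hold at every position from 0 onward. It fails at position 3, so G (shared → X (dirty → shared)) is false.
Positions where shared holds: 2, 3.
Check X (dirty → shared) at each: 2→ok, 3→fails.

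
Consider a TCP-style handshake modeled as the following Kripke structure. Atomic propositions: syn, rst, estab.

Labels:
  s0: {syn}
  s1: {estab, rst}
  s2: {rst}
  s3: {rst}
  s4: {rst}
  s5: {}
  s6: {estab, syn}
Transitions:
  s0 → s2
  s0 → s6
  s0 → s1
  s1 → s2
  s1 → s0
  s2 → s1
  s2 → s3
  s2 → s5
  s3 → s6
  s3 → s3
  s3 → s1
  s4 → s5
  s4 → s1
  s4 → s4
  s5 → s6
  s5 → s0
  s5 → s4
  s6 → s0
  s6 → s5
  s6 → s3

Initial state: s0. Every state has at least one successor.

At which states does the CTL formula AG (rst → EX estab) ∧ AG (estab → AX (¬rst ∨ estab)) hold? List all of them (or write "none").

none

States satisfying rst → EX estab: {s0, s2, s3, s4, s5, s6}.
States satisfying AG (rst → EX estab): ∅.
States satisfying estab → AX (¬rst ∨ estab): {s0, s2, s3, s4, s5}.
States satisfying AG (estab → AX (¬rst ∨ estab)): ∅.
States satisfying AG (rst → EX estab) ∧ AG (estab → AX (¬rst ∨ estab)): ∅.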